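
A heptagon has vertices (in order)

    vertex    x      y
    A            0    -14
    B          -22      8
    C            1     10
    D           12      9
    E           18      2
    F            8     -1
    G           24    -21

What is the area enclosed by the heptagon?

649.5

Apply the shoelace (surveyor's) formula: 2A = Σ (x_i·y_{i+1} − x_{i+1}·y_i), indices taken mod 7.
Cross-terms: -308, -228, -111, -138, -34, -144, -336  ⇒  Σ = -1299
Area = |Σ|/2 = 649.5.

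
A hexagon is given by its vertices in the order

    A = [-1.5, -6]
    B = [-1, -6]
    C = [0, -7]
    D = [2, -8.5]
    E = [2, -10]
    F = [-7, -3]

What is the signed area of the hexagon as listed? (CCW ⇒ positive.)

Cross-terms: 3, 7, 14, -3, -76, 37.5  ⇒  Σ = -17.5
Signed area = Σ/2 = -8.75 (negative ⇒ clockwise traversal).

-8.75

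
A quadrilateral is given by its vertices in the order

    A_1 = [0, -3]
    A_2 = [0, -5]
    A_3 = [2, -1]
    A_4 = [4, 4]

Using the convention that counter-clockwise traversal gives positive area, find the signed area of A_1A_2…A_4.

Apply the surveyor's formula: 2A = Σ (x_i·y_{i+1} − x_{i+1}·y_i), indices taken mod 4.
A_1→A_2: (0)(-5) − (0)(-3) = 0
A_2→A_3: (0)(-1) − (2)(-5) = 10
A_3→A_4: (2)(4) − (4)(-1) = 12
A_4→A_1: (4)(-3) − (0)(4) = -12
Σ = 10
Signed area = Σ/2 = 5 (positive ⇒ counter-clockwise traversal).

5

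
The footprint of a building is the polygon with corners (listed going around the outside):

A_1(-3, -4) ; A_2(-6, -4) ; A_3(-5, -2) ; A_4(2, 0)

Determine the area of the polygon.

12

Cross-terms: -12, -8, 4, -8  ⇒  Σ = -24
Area = |Σ|/2 = 12.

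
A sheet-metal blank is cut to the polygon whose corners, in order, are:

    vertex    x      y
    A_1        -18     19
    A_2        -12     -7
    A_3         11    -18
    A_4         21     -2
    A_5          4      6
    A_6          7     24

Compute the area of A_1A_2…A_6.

A_1→A_2: (-18)(-7) − (-12)(19) = 354
A_2→A_3: (-12)(-18) − (11)(-7) = 293
A_3→A_4: (11)(-2) − (21)(-18) = 356
A_4→A_5: (21)(6) − (4)(-2) = 134
A_5→A_6: (4)(24) − (7)(6) = 54
A_6→A_1: (7)(19) − (-18)(24) = 565
Σ = 1756
Area = |Σ|/2 = 878.

878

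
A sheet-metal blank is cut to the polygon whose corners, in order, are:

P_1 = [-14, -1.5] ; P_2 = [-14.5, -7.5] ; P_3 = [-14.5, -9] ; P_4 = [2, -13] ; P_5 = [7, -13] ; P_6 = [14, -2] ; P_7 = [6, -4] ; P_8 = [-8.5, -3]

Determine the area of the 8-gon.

209.625

Σ = (83.25) + (21.75) + (206.5) + (65) + (168) + (-44) + (-52) + (-29.25) = 419.25
Area = |Σ|/2 = 209.625.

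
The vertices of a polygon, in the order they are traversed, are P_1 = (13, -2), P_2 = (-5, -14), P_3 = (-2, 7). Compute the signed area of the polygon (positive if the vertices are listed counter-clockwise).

-171

Apply Gauss's area formula: 2A = Σ (x_i·y_{i+1} − x_{i+1}·y_i), indices taken mod 3.
P_1→P_2: (13)(-14) − (-5)(-2) = -192
P_2→P_3: (-5)(7) − (-2)(-14) = -63
P_3→P_1: (-2)(-2) − (13)(7) = -87
Σ = -342
Signed area = Σ/2 = -171 (negative ⇒ clockwise traversal).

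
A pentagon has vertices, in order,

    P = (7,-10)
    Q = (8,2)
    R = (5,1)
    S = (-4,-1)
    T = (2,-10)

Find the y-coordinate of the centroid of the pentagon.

-740/183

Apply the shoelace formula. First the cross-terms c_i = x_i·y_{i+1} − x_{i+1}·y_i:
  94, -2, -1, 42, 50  ⇒  2A = 183, A = 91.5.
Then Σ (y_i + y_{i+1})·c_i = -2220, so ȳ = -2220 / (6·91.5) = -740/183.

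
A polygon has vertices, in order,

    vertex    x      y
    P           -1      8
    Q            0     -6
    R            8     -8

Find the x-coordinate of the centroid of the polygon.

7/3

Apply the shoelace formula. First the cross-terms c_i = x_i·y_{i+1} − x_{i+1}·y_i:
  6, 48, 56  ⇒  2A = 110, A = 55.
Then Σ (x_i + x_{i+1})·c_i = 770, so x̄ = 770 / (6·55) = 7/3.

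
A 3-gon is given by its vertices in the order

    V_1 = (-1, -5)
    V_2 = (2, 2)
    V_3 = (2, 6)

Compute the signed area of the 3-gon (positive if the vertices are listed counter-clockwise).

Apply the shoelace (surveyor's) formula: 2A = Σ (x_i·y_{i+1} − x_{i+1}·y_i), indices taken mod 3.
V_1→V_2: (-1)(2) − (2)(-5) = 8
V_2→V_3: (2)(6) − (2)(2) = 8
V_3→V_1: (2)(-5) − (-1)(6) = -4
Σ = 12
Signed area = Σ/2 = 6 (positive ⇒ counter-clockwise traversal).

6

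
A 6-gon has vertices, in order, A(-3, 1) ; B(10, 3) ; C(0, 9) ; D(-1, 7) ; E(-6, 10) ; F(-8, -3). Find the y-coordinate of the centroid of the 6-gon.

Apply Gauss's area formula. First the cross-terms c_i = x_i·y_{i+1} − x_{i+1}·y_i:
  -19, 90, 9, 32, 98, -17  ⇒  2A = 193, A = 96.5.
Then Σ (y_i + y_{i+1})·c_i = 2412, so ȳ = 2412 / (6·96.5) = 804/193.

804/193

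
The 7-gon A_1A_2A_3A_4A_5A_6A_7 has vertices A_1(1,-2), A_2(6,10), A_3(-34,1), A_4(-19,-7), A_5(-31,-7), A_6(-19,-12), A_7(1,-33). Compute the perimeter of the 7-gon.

|A_1A_2| = √((5)² + (12)²) = √169 = 13
|A_2A_3| = √((-40)² + (-9)²) = √1681 = 41
|A_3A_4| = √((15)² + (-8)²) = √289 = 17
|A_4A_5| = √((-12)² + (0)²) = √144 = 12
|A_5A_6| = √((12)² + (-5)²) = √169 = 13
|A_6A_7| = √((20)² + (-21)²) = √841 = 29
|A_7A_1| = √((0)² + (31)²) = √961 = 31
Perimeter = 13 + 41 + 17 + 12 + 13 + 29 + 31 = 156.

156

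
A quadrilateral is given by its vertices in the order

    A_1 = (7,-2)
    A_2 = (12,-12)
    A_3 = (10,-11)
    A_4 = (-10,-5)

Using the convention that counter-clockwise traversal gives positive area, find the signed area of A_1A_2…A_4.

-88.5

Apply the shoelace formula: 2A = Σ (x_i·y_{i+1} − x_{i+1}·y_i), indices taken mod 4.
Σ = (-60) + (-12) + (-160) + (55) = -177
Signed area = Σ/2 = -88.5 (negative ⇒ clockwise traversal).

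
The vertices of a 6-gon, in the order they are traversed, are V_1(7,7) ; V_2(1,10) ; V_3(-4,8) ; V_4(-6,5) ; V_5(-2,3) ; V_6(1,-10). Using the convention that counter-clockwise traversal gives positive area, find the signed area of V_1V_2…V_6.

112.5

Apply the surveyor's formula: 2A = Σ (x_i·y_{i+1} − x_{i+1}·y_i), indices taken mod 6.
Cross-terms: 63, 48, 28, -8, 17, 77  ⇒  Σ = 225
Signed area = Σ/2 = 112.5 (positive ⇒ counter-clockwise traversal).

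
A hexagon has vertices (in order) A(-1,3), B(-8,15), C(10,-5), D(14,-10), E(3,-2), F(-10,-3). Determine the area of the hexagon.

95.5

Apply the surveyor's formula: 2A = Σ (x_i·y_{i+1} − x_{i+1}·y_i), indices taken mod 6.
Cross-terms: 9, -110, -30, 2, -29, -33  ⇒  Σ = -191
Area = |Σ|/2 = 95.5.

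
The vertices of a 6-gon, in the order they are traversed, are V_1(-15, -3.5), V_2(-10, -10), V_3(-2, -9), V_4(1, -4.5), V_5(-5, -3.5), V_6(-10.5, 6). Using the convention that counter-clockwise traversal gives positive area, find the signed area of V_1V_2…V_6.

118.5

Σ = (115) + (70) + (18) + (-26) + (-66.75) + (126.75) = 237
Signed area = Σ/2 = 118.5 (positive ⇒ counter-clockwise traversal).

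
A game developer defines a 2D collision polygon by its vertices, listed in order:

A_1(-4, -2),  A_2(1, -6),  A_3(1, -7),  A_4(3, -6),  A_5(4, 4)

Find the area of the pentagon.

42

A_1→A_2: (-4)(-6) − (1)(-2) = 26
A_2→A_3: (1)(-7) − (1)(-6) = -1
A_3→A_4: (1)(-6) − (3)(-7) = 15
A_4→A_5: (3)(4) − (4)(-6) = 36
A_5→A_1: (4)(-2) − (-4)(4) = 8
Σ = 84
Area = |Σ|/2 = 42.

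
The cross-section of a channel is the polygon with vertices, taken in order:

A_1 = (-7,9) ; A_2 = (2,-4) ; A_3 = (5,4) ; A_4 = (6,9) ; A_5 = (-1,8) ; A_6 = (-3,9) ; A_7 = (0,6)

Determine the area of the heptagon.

Σ = (10) + (28) + (21) + (57) + (15) + (-18) + (42) = 155
Area = |Σ|/2 = 77.5.

77.5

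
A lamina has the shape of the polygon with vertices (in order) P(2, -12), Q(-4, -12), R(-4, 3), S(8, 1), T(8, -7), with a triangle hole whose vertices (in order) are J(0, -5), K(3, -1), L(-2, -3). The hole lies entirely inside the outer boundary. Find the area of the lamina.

146

Outer boundary:
Apply the shoelace (surveyor's) formula: 2A = Σ (x_i·y_{i+1} − x_{i+1}·y_i), indices taken mod 5.
P→Q: (2)(-12) − (-4)(-12) = -72
Q→R: (-4)(3) − (-4)(-12) = -60
R→S: (-4)(1) − (8)(3) = -28
S→T: (8)(-7) − (8)(1) = -64
T→P: (8)(-12) − (2)(-7) = -82
Σ = -306
Area = |Σ|/2 = 153.
Hole:
Apply Gauss's area formula: 2A = Σ (x_i·y_{i+1} − x_{i+1}·y_i), indices taken mod 3.
Σ = (15) + (-11) + (10) = 14
Area = |Σ|/2 = 7.
Net area = 153 − 7 = 146.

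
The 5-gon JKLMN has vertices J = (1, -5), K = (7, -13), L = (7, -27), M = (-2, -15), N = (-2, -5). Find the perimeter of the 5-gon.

52

|JK| = √((6)² + (-8)²) = √100 = 10
|KL| = √((0)² + (-14)²) = √196 = 14
|LM| = √((-9)² + (12)²) = √225 = 15
|MN| = √((0)² + (10)²) = √100 = 10
|NJ| = √((3)² + (0)²) = √9 = 3
Perimeter = 10 + 14 + 15 + 10 + 3 = 52.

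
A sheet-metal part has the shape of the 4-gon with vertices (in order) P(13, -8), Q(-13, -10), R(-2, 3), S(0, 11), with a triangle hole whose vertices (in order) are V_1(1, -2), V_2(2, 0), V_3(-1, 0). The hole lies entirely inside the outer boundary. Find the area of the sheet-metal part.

Outer boundary:
Σ = (-234) + (-59) + (-22) + (-143) = -458
Area = |Σ|/2 = 229.
Hole:
Apply Gauss's area formula: 2A = Σ (x_i·y_{i+1} − x_{i+1}·y_i), indices taken mod 3.
Σ = (4) + (0) + (2) = 6
Area = |Σ|/2 = 3.
Net area = 229 − 3 = 226.

226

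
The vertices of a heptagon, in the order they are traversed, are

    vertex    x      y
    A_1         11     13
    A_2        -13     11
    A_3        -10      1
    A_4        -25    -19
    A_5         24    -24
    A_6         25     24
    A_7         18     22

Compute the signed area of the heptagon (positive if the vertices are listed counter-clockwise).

Apply the surveyor's formula: 2A = Σ (x_i·y_{i+1} − x_{i+1}·y_i), indices taken mod 7.
Σ = (290) + (97) + (215) + (1056) + (1176) + (118) + (-8) = 2944
Signed area = Σ/2 = 1472 (positive ⇒ counter-clockwise traversal).

1472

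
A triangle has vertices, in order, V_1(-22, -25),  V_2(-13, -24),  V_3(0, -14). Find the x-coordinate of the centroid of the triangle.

-35/3

Apply the surveyor's formula. First the cross-terms c_i = x_i·y_{i+1} − x_{i+1}·y_i:
  203, 182, -308  ⇒  2A = 77, A = 38.5.
Then Σ (x_i + x_{i+1})·c_i = -2695, so x̄ = -2695 / (6·38.5) = -35/3.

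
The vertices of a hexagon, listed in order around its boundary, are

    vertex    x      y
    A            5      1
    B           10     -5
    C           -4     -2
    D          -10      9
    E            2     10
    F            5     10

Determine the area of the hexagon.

Σ = (-35) + (-40) + (-56) + (-118) + (-30) + (-45) = -324
Area = |Σ|/2 = 162.

162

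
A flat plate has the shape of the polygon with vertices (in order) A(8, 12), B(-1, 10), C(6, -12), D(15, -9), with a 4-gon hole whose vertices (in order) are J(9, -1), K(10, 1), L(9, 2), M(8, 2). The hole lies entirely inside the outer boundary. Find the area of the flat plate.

208

Outer boundary:
Apply the shoelace (surveyor's) formula: 2A = Σ (x_i·y_{i+1} − x_{i+1}·y_i), indices taken mod 4.
Σ = (92) + (-48) + (126) + (252) = 422
Area = |Σ|/2 = 211.
Hole:
Apply the shoelace (surveyor's) formula: 2A = Σ (x_i·y_{i+1} − x_{i+1}·y_i), indices taken mod 4.
Σ = (19) + (11) + (2) + (-26) = 6
Area = |Σ|/2 = 3.
Net area = 211 − 3 = 208.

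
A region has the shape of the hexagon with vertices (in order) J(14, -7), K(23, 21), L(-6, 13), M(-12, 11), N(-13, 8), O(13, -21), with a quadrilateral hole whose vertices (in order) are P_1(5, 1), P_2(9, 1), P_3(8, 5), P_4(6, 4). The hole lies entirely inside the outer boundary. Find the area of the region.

Outer boundary:
Apply the shoelace formula: 2A = Σ (x_i·y_{i+1} − x_{i+1}·y_i), indices taken mod 6.
Σ = (455) + (425) + (90) + (47) + (169) + (203) = 1389
Area = |Σ|/2 = 694.5.
Hole:
P_1→P_2: (5)(1) − (9)(1) = -4
P_2→P_3: (9)(5) − (8)(1) = 37
P_3→P_4: (8)(4) − (6)(5) = 2
P_4→P_1: (6)(1) − (5)(4) = -14
Σ = 21
Area = |Σ|/2 = 10.5.
Net area = 694.5 − 10.5 = 684.

684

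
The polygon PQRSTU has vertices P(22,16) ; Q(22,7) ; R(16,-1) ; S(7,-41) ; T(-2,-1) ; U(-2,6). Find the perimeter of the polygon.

134

|PQ| = √((0)² + (-9)²) = √81 = 9
|QR| = √((-6)² + (-8)²) = √100 = 10
|RS| = √((-9)² + (-40)²) = √1681 = 41
|ST| = √((-9)² + (40)²) = √1681 = 41
|TU| = √((0)² + (7)²) = √49 = 7
|UP| = √((24)² + (10)²) = √676 = 26
Perimeter = 9 + 10 + 41 + 41 + 7 + 26 = 134.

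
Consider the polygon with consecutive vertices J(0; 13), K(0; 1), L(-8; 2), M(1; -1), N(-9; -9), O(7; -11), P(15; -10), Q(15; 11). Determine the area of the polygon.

381.5

Apply the shoelace formula: 2A = Σ (x_i·y_{i+1} − x_{i+1}·y_i), indices taken mod 8.
Σ = (0) + (8) + (6) + (-18) + (162) + (95) + (315) + (195) = 763
Area = |Σ|/2 = 381.5.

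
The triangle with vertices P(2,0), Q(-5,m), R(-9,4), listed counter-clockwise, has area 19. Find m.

The doubled signed area Σ (x_i y_{i+1} − x_{i+1} y_i) is linear in m.
With m=0 it equals -28; the coefficient of m is 11 (from the two edges through Q).
So 11·m + -28 = 2·19 = 38 ⇒ m = 6.

6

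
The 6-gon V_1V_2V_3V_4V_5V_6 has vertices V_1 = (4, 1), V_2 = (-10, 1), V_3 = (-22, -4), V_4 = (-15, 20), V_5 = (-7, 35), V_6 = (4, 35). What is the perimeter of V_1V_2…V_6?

|V_1V_2| = √((-14)² + (0)²) = √196 = 14
|V_2V_3| = √((-12)² + (-5)²) = √169 = 13
|V_3V_4| = √((7)² + (24)²) = √625 = 25
|V_4V_5| = √((8)² + (15)²) = √289 = 17
|V_5V_6| = √((11)² + (0)²) = √121 = 11
|V_6V_1| = √((0)² + (-34)²) = √1156 = 34
Perimeter = 14 + 13 + 25 + 17 + 11 + 34 = 114.

114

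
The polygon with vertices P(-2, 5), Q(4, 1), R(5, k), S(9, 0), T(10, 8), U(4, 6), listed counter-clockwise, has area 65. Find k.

The doubled signed area Σ (x_i y_{i+1} − x_{i+1} y_i) is linear in k.
With k=0 it equals 105; the coefficient of k is -5 (from the two edges through R).
So -5·k + 105 = 2·65 = 130 ⇒ k = -5.

-5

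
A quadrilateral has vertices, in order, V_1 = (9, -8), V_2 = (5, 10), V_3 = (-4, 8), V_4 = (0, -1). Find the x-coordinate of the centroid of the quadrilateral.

655/223

Apply Gauss's area formula. First the cross-terms c_i = x_i·y_{i+1} − x_{i+1}·y_i:
  130, 80, 4, 9  ⇒  2A = 223, A = 111.5.
Then Σ (x_i + x_{i+1})·c_i = 1965, so x̄ = 1965 / (6·111.5) = 655/223.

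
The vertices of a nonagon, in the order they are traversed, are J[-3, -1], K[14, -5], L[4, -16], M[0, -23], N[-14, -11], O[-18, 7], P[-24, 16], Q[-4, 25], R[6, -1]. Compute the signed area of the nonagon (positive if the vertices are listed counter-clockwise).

-848

J→K: (-3)(-5) − (14)(-1) = 29
K→L: (14)(-16) − (4)(-5) = -204
L→M: (4)(-23) − (0)(-16) = -92
M→N: (0)(-11) − (-14)(-23) = -322
N→O: (-14)(7) − (-18)(-11) = -296
O→P: (-18)(16) − (-24)(7) = -120
P→Q: (-24)(25) − (-4)(16) = -536
Q→R: (-4)(-1) − (6)(25) = -146
R→J: (6)(-1) − (-3)(-1) = -9
Σ = -1696
Signed area = Σ/2 = -848 (negative ⇒ clockwise traversal).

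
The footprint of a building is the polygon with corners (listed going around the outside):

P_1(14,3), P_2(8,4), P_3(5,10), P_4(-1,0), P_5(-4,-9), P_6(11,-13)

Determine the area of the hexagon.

Cross-terms: 32, 60, 10, 9, 151, 215  ⇒  Σ = 477
Area = |Σ|/2 = 238.5.

238.5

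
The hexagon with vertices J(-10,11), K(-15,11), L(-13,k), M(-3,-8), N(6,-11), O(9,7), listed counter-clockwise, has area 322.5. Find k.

4

Write out the shoelace sum; only the two edges meeting at L involve k:
2·Area = [((-15)·k − (-13)·11) + ((-13)·(-8) − (-3)·k)] + 446
       = -12·k + 693 = 645
⇒ k = 4.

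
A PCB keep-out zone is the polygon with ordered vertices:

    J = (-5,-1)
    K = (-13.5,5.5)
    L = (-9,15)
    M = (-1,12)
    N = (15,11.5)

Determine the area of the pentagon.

218

Σ = (-41) + (-153) + (-93) + (-191.5) + (42.5) = -436
Area = |Σ|/2 = 218.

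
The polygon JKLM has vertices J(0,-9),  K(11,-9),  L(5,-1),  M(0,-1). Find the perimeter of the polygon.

34

|JK| = √((11)² + (0)²) = √121 = 11
|KL| = √((-6)² + (8)²) = √100 = 10
|LM| = √((-5)² + (0)²) = √25 = 5
|MJ| = √((0)² + (-8)²) = √64 = 8
Perimeter = 11 + 10 + 5 + 8 = 34.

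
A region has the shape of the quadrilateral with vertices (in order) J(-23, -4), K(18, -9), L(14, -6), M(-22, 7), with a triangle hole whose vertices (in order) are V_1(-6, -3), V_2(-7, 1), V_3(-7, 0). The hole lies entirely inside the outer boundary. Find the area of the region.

Outer boundary:
Apply Gauss's area formula: 2A = Σ (x_i·y_{i+1} − x_{i+1}·y_i), indices taken mod 4.
Σ = (279) + (18) + (-34) + (249) = 512
Area = |Σ|/2 = 256.
Hole:
Apply Gauss's area formula: 2A = Σ (x_i·y_{i+1} − x_{i+1}·y_i), indices taken mod 3.
Cross-terms: -27, 7, 21  ⇒  Σ = 1
Area = |Σ|/2 = 0.5.
Net area = 256 − 0.5 = 255.5.

255.5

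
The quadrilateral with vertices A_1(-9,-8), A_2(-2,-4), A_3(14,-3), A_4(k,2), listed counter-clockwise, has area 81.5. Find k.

Write out the shoelace sum; only the two edges meeting at A_4 involve k:
2·Area = [(14·2 − k·(-3)) + (k·(-8) − (-9)·2)] + 82
       = -5·k + 128 = 163
⇒ k = -7.

-7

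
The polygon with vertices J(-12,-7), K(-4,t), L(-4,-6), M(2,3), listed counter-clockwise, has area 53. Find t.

Write out the shoelace sum; only the two edges meeting at K involve t:
2·Area = [((-12)·t − (-4)·(-7)) + ((-4)·(-6) − (-4)·t)] + 22
       = -8·t + 18 = 106
⇒ t = -11.

-11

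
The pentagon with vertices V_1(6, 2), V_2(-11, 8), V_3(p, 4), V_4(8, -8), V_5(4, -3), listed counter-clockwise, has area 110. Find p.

The doubled signed area Σ (x_i y_{i+1} − x_{i+1} y_i) is linear in p.
With p=0 it equals 28; the coefficient of p is -16 (from the two edges through V_3).
So -16·p + 28 = 2·110 = 220 ⇒ p = -12.

-12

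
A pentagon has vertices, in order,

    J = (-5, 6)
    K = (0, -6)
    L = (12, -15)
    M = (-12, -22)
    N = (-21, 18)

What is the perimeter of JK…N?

|JK| = √((5)² + (-12)²) = √169 = 13
|KL| = √((12)² + (-9)²) = √225 = 15
|LM| = √((-24)² + (-7)²) = √625 = 25
|MN| = √((-9)² + (40)²) = √1681 = 41
|NJ| = √((16)² + (-12)²) = √400 = 20
Perimeter = 13 + 15 + 25 + 41 + 20 = 114.

114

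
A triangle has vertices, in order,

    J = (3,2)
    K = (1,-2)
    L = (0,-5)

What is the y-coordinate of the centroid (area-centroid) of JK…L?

-5/3

Apply the shoelace formula. First the cross-terms c_i = x_i·y_{i+1} − x_{i+1}·y_i:
  -8, -5, 15  ⇒  2A = 2, A = 1.
Then Σ (y_i + y_{i+1})·c_i = -10, so ȳ = -10 / (6·1) = -5/3.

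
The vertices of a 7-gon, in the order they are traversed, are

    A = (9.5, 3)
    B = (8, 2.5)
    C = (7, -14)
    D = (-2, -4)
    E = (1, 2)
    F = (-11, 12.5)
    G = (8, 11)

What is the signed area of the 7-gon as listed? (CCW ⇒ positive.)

Apply the shoelace formula: 2A = Σ (x_i·y_{i+1} − x_{i+1}·y_i), indices taken mod 7.
Σ = (-0.25) + (-129.5) + (-56) + (0) + (34.5) + (-221) + (-80.5) = -452.75
Signed area = Σ/2 = -226.375 (negative ⇒ clockwise traversal).

-226.375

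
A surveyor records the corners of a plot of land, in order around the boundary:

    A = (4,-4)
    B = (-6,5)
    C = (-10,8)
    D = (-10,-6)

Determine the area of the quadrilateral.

101

Apply the surveyor's formula: 2A = Σ (x_i·y_{i+1} − x_{i+1}·y_i), indices taken mod 4.
Cross-terms: -4, 2, 140, 64  ⇒  Σ = 202
Area = |Σ|/2 = 101.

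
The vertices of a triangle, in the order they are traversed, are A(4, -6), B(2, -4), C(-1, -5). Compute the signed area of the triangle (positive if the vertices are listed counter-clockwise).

4

Apply the shoelace formula: 2A = Σ (x_i·y_{i+1} − x_{i+1}·y_i), indices taken mod 3.
A→B: (4)(-4) − (2)(-6) = -4
B→C: (2)(-5) − (-1)(-4) = -14
C→A: (-1)(-6) − (4)(-5) = 26
Σ = 8
Signed area = Σ/2 = 4 (positive ⇒ counter-clockwise traversal).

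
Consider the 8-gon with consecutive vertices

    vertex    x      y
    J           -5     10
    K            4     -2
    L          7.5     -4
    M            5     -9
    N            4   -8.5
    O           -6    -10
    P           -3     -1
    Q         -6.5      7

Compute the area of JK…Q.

128.75

Apply the surveyor's formula: 2A = Σ (x_i·y_{i+1} − x_{i+1}·y_i), indices taken mod 8.
Cross-terms: -30, -1, -47.5, -6.5, -91, -24, -27.5, -30  ⇒  Σ = -257.5
Area = |Σ|/2 = 128.75.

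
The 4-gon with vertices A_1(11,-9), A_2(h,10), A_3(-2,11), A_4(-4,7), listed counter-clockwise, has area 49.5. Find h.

-1

The doubled signed area Σ (x_i y_{i+1} − x_{i+1} y_i) is linear in h.
With h=0 it equals 119; the coefficient of h is 20 (from the two edges through A_2).
So 20·h + 119 = 2·49.5 = 99 ⇒ h = -1.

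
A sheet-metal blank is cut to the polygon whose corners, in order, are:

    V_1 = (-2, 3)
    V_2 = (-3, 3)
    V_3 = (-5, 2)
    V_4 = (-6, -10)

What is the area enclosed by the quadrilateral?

Apply the surveyor's formula: 2A = Σ (x_i·y_{i+1} − x_{i+1}·y_i), indices taken mod 4.
Σ = (3) + (9) + (62) + (-38) = 36
Area = |Σ|/2 = 18.

18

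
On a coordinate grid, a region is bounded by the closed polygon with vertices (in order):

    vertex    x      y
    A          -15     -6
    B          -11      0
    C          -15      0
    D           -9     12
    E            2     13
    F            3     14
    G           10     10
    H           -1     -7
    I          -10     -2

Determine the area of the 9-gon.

303

Σ = (-66) + (0) + (-180) + (-141) + (-11) + (-110) + (-60) + (-68) + (30) = -606
Area = |Σ|/2 = 303.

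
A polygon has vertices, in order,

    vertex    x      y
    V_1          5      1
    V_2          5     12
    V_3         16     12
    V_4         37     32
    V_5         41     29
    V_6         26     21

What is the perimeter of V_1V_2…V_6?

102

|V_1V_2| = √((0)² + (11)²) = √121 = 11
|V_2V_3| = √((11)² + (0)²) = √121 = 11
|V_3V_4| = √((21)² + (20)²) = √841 = 29
|V_4V_5| = √((4)² + (-3)²) = √25 = 5
|V_5V_6| = √((-15)² + (-8)²) = √289 = 17
|V_6V_1| = √((-21)² + (-20)²) = √841 = 29
Perimeter = 11 + 11 + 29 + 5 + 17 + 29 = 102.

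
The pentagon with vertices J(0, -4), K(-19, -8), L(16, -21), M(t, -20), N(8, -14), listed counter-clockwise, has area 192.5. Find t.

The doubled signed area Σ (x_i y_{i+1} − x_{i+1} y_i) is linear in t.
With t=0 it equals 259; the coefficient of t is 7 (from the two edges through M).
So 7·t + 259 = 2·192.5 = 385 ⇒ t = 18.

18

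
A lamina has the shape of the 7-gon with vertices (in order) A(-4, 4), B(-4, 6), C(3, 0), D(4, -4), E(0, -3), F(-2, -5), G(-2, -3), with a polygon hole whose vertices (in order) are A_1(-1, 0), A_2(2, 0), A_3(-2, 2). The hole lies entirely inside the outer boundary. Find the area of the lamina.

Outer boundary:
A→B: (-4)(6) − (-4)(4) = -8
B→C: (-4)(0) − (3)(6) = -18
C→D: (3)(-4) − (4)(0) = -12
D→E: (4)(-3) − (0)(-4) = -12
E→F: (0)(-5) − (-2)(-3) = -6
F→G: (-2)(-3) − (-2)(-5) = -4
G→A: (-2)(4) − (-4)(-3) = -20
Σ = -80
Area = |Σ|/2 = 40.
Hole:
Apply the shoelace (surveyor's) formula: 2A = Σ (x_i·y_{i+1} − x_{i+1}·y_i), indices taken mod 3.
Cross-terms: 0, 4, 2  ⇒  Σ = 6
Area = |Σ|/2 = 3.
Net area = 40 − 3 = 37.

37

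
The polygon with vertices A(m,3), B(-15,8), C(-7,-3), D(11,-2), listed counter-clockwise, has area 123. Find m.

2

Write out the shoelace sum; only the two edges meeting at A involve m:
2·Area = [(11·3 − m·(-2)) + (m·8 − (-15)·3)] + 148
       = 10·m + 226 = 246
⇒ m = 2.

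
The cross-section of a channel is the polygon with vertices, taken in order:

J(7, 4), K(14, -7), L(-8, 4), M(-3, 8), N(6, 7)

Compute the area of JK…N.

Σ = (-105) + (0) + (-52) + (-69) + (-25) = -251
Area = |Σ|/2 = 125.5.

125.5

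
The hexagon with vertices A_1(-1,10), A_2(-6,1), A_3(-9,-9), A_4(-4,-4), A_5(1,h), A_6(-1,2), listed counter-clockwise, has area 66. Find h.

The doubled signed area Σ (x_i y_{i+1} − x_{i+1} y_i) is linear in h.
With h=0 it equals 120; the coefficient of h is -3 (from the two edges through A_5).
So -3·h + 120 = 2·66 = 132 ⇒ h = -4.

-4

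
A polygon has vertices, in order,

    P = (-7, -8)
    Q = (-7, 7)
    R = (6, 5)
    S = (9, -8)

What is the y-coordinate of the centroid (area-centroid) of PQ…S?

-116/93

Apply the surveyor's formula. First the cross-terms c_i = x_i·y_{i+1} − x_{i+1}·y_i:
  -105, -77, -93, -128  ⇒  2A = -403, A = -201.5.
Then Σ (y_i + y_{i+1})·c_i = 1508, so ȳ = 1508 / (6·(-201.5)) = -116/93.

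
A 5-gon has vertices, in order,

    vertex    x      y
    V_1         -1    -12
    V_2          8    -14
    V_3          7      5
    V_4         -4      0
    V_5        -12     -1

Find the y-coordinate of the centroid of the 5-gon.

-391/83

Apply the shoelace formula. First the cross-terms c_i = x_i·y_{i+1} − x_{i+1}·y_i:
  110, 138, 20, 4, 143  ⇒  2A = 415, A = 207.5.
Then Σ (y_i + y_{i+1})·c_i = -5865, so ȳ = -5865 / (6·207.5) = -391/83.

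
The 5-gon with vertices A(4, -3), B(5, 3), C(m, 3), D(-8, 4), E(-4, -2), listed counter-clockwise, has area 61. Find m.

The doubled signed area Σ (x_i y_{i+1} − x_{i+1} y_i) is linear in m.
With m=0 it equals 118; the coefficient of m is 1 (from the two edges through C).
So 1·m + 118 = 2·61 = 122 ⇒ m = 4.

4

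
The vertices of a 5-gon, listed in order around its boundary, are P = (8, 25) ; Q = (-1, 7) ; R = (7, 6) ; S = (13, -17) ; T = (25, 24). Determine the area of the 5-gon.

499.5

Apply Gauss's area formula: 2A = Σ (x_i·y_{i+1} − x_{i+1}·y_i), indices taken mod 5.
Cross-terms: 81, -55, -197, 737, 433  ⇒  Σ = 999
Area = |Σ|/2 = 499.5.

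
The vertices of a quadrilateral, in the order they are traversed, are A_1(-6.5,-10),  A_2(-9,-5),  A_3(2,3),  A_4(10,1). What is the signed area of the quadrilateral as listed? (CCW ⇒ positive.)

-98

Cross-terms: -57.5, -17, -28, -93.5  ⇒  Σ = -196
Signed area = Σ/2 = -98 (negative ⇒ clockwise traversal).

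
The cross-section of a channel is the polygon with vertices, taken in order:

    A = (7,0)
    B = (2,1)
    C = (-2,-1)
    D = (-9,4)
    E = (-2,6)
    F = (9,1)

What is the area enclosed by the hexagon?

59.5

Apply Gauss's area formula: 2A = Σ (x_i·y_{i+1} − x_{i+1}·y_i), indices taken mod 6.
Σ = (7) + (0) + (-17) + (-46) + (-56) + (-7) = -119
Area = |Σ|/2 = 59.5.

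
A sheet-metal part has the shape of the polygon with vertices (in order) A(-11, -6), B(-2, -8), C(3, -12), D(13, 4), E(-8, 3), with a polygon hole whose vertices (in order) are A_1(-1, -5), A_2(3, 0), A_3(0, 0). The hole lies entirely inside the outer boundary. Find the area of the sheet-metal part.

Outer boundary:
Apply the shoelace formula: 2A = Σ (x_i·y_{i+1} − x_{i+1}·y_i), indices taken mod 5.
Cross-terms: 76, 48, 168, 71, 81  ⇒  Σ = 444
Area = |Σ|/2 = 222.
Hole:
Σ = (15) + (0) + (0) = 15
Area = |Σ|/2 = 7.5.
Net area = 222 − 7.5 = 214.5.

214.5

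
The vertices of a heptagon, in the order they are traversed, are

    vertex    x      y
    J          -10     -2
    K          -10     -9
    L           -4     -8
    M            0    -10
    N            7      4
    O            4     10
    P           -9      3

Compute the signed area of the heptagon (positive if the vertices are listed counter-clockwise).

Apply Gauss's area formula: 2A = Σ (x_i·y_{i+1} − x_{i+1}·y_i), indices taken mod 7.
Σ = (70) + (44) + (40) + (70) + (54) + (102) + (48) = 428
Signed area = Σ/2 = 214 (positive ⇒ counter-clockwise traversal).

214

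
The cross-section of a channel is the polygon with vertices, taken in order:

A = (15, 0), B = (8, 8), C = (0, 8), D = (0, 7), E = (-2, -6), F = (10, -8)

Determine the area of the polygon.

Apply the shoelace formula: 2A = Σ (x_i·y_{i+1} − x_{i+1}·y_i), indices taken mod 6.
Σ = (120) + (64) + (0) + (14) + (76) + (120) = 394
Area = |Σ|/2 = 197.

197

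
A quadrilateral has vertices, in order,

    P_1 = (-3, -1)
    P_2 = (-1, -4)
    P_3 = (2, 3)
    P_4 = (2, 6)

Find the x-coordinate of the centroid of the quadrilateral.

Apply the shoelace (surveyor's) formula. First the cross-terms c_i = x_i·y_{i+1} − x_{i+1}·y_i:
  11, 5, 6, 16  ⇒  2A = 38, A = 19.
Then Σ (x_i + x_{i+1})·c_i = -31, so x̄ = -31 / (6·19) = -31/114.

-31/114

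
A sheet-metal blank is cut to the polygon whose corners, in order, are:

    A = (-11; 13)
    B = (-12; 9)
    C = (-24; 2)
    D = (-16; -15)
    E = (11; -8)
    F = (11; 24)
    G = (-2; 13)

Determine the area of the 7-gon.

Apply the surveyor's formula: 2A = Σ (x_i·y_{i+1} − x_{i+1}·y_i), indices taken mod 7.
Σ = (57) + (192) + (392) + (293) + (352) + (191) + (117) = 1594
Area = |Σ|/2 = 797.

797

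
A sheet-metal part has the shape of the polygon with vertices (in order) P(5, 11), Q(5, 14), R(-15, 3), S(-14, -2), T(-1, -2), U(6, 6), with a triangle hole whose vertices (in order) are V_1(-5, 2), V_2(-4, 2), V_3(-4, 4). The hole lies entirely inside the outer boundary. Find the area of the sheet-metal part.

Outer boundary:
P→Q: (5)(14) − (5)(11) = 15
Q→R: (5)(3) − (-15)(14) = 225
R→S: (-15)(-2) − (-14)(3) = 72
S→T: (-14)(-2) − (-1)(-2) = 26
T→U: (-1)(6) − (6)(-2) = 6
U→P: (6)(11) − (5)(6) = 36
Σ = 380
Area = |Σ|/2 = 190.
Hole:
Σ = (-2) + (-8) + (12) = 2
Area = |Σ|/2 = 1.
Net area = 190 − 1 = 189.

189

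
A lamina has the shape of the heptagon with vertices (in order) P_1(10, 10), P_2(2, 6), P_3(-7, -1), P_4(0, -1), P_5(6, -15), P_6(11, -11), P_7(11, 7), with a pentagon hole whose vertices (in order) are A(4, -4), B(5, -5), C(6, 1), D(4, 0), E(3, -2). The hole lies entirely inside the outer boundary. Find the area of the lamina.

205.5

Outer boundary:
Cross-terms: 40, 40, 7, 6, 99, 198, 40  ⇒  Σ = 430
Area = |Σ|/2 = 215.
Hole:
Σ = (0) + (35) + (-4) + (-8) + (-4) = 19
Area = |Σ|/2 = 9.5.
Net area = 215 − 9.5 = 205.5.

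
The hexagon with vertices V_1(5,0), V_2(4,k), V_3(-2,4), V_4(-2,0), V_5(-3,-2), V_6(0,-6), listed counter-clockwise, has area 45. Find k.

2

The doubled signed area Σ (x_i y_{i+1} − x_{i+1} y_i) is linear in k.
With k=0 it equals 76; the coefficient of k is 7 (from the two edges through V_2).
So 7·k + 76 = 2·45 = 90 ⇒ k = 2.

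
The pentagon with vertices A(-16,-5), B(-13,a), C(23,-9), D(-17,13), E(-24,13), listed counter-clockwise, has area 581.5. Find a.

The doubled signed area Σ (x_i y_{i+1} − x_{i+1} y_i) is linear in a.
With a=0 it equals 617; the coefficient of a is -39 (from the two edges through B).
So -39·a + 617 = 2·581.5 = 1163 ⇒ a = -14.

-14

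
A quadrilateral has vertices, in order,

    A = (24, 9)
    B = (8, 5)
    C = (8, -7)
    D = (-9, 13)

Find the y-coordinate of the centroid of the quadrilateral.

Apply Gauss's area formula. First the cross-terms c_i = x_i·y_{i+1} − x_{i+1}·y_i:
  48, -96, 41, -393  ⇒  2A = -400, A = -200.
Then Σ (y_i + y_{i+1})·c_i = -7536, so ȳ = -7536 / (6·(-200)) = 6.28.

6.28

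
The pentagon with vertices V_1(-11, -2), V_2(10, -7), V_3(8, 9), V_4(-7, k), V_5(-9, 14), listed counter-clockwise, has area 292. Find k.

Write out the shoelace sum; only the two edges meeting at V_4 involve k:
2·Area = [(8·k − (-7)·9) + ((-7)·14 − (-9)·k)] + 415
       = 17·k + 380 = 584
⇒ k = 12.

12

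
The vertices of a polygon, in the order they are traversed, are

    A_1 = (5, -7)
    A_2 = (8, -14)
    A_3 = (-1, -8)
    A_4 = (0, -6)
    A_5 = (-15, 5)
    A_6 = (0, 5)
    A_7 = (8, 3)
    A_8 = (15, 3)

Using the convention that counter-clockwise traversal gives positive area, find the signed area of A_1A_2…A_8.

-216

Apply Gauss's area formula: 2A = Σ (x_i·y_{i+1} − x_{i+1}·y_i), indices taken mod 8.
A_1→A_2: (5)(-14) − (8)(-7) = -14
A_2→A_3: (8)(-8) − (-1)(-14) = -78
A_3→A_4: (-1)(-6) − (0)(-8) = 6
A_4→A_5: (0)(5) − (-15)(-6) = -90
A_5→A_6: (-15)(5) − (0)(5) = -75
A_6→A_7: (0)(3) − (8)(5) = -40
A_7→A_8: (8)(3) − (15)(3) = -21
A_8→A_1: (15)(-7) − (5)(3) = -120
Σ = -432
Signed area = Σ/2 = -216 (negative ⇒ clockwise traversal).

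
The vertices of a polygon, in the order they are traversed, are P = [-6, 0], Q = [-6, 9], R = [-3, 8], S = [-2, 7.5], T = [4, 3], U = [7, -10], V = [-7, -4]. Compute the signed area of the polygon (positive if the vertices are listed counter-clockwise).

-150.25

Apply the shoelace (surveyor's) formula: 2A = Σ (x_i·y_{i+1} − x_{i+1}·y_i), indices taken mod 7.
P→Q: (-6)(9) − (-6)(0) = -54
Q→R: (-6)(8) − (-3)(9) = -21
R→S: (-3)(7.5) − (-2)(8) = -6.5
S→T: (-2)(3) − (4)(7.5) = -36
T→U: (4)(-10) − (7)(3) = -61
U→V: (7)(-4) − (-7)(-10) = -98
V→P: (-7)(0) − (-6)(-4) = -24
Σ = -300.5
Signed area = Σ/2 = -150.25 (negative ⇒ clockwise traversal).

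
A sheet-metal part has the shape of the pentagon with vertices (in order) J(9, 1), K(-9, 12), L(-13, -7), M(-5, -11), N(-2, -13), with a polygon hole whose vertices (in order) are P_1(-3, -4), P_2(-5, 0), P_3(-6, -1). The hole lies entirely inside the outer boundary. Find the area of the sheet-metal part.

Outer boundary:
Apply the surveyor's formula: 2A = Σ (x_i·y_{i+1} − x_{i+1}·y_i), indices taken mod 5.
J→K: (9)(12) − (-9)(1) = 117
K→L: (-9)(-7) − (-13)(12) = 219
L→M: (-13)(-11) − (-5)(-7) = 108
M→N: (-5)(-13) − (-2)(-11) = 43
N→J: (-2)(1) − (9)(-13) = 115
Σ = 602
Area = |Σ|/2 = 301.
Hole:
Apply the shoelace (surveyor's) formula: 2A = Σ (x_i·y_{i+1} − x_{i+1}·y_i), indices taken mod 3.
Σ = (-20) + (5) + (21) = 6
Area = |Σ|/2 = 3.
Net area = 301 − 3 = 298.

298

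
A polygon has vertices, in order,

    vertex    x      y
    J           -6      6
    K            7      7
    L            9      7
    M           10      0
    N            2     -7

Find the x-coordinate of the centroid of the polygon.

Apply the shoelace formula. First the cross-terms c_i = x_i·y_{i+1} − x_{i+1}·y_i:
  -84, -14, -70, -70, -30  ⇒  2A = -268, A = -134.
Then Σ (x_i + x_{i+1})·c_i = -2358, so x̄ = -2358 / (6·(-134)) = 393/134.

393/134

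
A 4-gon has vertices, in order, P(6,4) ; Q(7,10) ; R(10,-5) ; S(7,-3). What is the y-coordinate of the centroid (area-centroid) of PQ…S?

17/12

Apply the shoelace (surveyor's) formula. First the cross-terms c_i = x_i·y_{i+1} − x_{i+1}·y_i:
  32, -135, 5, 46  ⇒  2A = -52, A = -26.
Then Σ (y_i + y_{i+1})·c_i = -221, so ȳ = -221 / (6·(-26)) = 17/12.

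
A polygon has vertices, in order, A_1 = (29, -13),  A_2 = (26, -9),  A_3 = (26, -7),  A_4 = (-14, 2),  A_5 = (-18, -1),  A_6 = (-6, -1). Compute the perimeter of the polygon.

|A_1A_2| = √((-3)² + (4)²) = √25 = 5
|A_2A_3| = √((0)² + (2)²) = √4 = 2
|A_3A_4| = √((-40)² + (9)²) = √1681 = 41
|A_4A_5| = √((-4)² + (-3)²) = √25 = 5
|A_5A_6| = √((12)² + (0)²) = √144 = 12
|A_6A_1| = √((35)² + (-12)²) = √1369 = 37
Perimeter = 5 + 2 + 41 + 5 + 12 + 37 = 102.

102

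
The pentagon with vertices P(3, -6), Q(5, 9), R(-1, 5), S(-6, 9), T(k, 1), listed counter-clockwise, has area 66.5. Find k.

-2

Write out the shoelace sum; only the two edges meeting at T involve k:
2·Area = [((-6)·1 − k·9) + (k·(-6) − 3·1)] + 112
       = -15·k + 103 = 133
⇒ k = -2.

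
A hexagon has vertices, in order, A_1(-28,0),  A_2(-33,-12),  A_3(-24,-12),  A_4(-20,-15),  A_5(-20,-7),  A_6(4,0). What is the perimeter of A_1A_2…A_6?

|A_1A_2| = √((-5)² + (-12)²) = √169 = 13
|A_2A_3| = √((9)² + (0)²) = √81 = 9
|A_3A_4| = √((4)² + (-3)²) = √25 = 5
|A_4A_5| = √((0)² + (8)²) = √64 = 8
|A_5A_6| = √((24)² + (7)²) = √625 = 25
|A_6A_1| = √((-32)² + (0)²) = √1024 = 32
Perimeter = 13 + 9 + 5 + 8 + 25 + 32 = 92.

92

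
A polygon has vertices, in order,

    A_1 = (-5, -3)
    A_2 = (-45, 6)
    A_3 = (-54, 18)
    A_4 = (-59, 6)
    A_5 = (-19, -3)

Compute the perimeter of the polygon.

|A_1A_2| = √((-40)² + (9)²) = √1681 = 41
|A_2A_3| = √((-9)² + (12)²) = √225 = 15
|A_3A_4| = √((-5)² + (-12)²) = √169 = 13
|A_4A_5| = √((40)² + (-9)²) = √1681 = 41
|A_5A_1| = √((14)² + (0)²) = √196 = 14
Perimeter = 41 + 15 + 13 + 41 + 14 = 124.

124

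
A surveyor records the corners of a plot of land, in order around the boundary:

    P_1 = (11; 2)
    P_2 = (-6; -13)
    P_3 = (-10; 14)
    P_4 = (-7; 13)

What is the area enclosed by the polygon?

267

Apply the shoelace (surveyor's) formula: 2A = Σ (x_i·y_{i+1} − x_{i+1}·y_i), indices taken mod 4.
Σ = (-131) + (-214) + (-32) + (-157) = -534
Area = |Σ|/2 = 267.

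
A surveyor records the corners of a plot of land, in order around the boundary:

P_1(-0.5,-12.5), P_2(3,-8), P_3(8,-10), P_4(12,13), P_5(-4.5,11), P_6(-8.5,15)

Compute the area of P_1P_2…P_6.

314.875

Apply Gauss's area formula: 2A = Σ (x_i·y_{i+1} − x_{i+1}·y_i), indices taken mod 6.
Σ = (41.5) + (34) + (224) + (190.5) + (26) + (113.75) = 629.75
Area = |Σ|/2 = 314.875.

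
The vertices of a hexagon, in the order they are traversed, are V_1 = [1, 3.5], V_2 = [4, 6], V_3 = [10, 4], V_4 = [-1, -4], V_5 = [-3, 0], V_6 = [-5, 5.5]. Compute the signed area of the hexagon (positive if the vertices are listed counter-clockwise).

-69.75

Apply Gauss's area formula: 2A = Σ (x_i·y_{i+1} − x_{i+1}·y_i), indices taken mod 6.
Σ = (-8) + (-44) + (-36) + (-12) + (-16.5) + (-23) = -139.5
Signed area = Σ/2 = -69.75 (negative ⇒ clockwise traversal).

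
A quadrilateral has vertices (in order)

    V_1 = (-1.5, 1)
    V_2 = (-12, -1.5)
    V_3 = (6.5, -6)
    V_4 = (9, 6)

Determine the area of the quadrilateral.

Apply Gauss's area formula: 2A = Σ (x_i·y_{i+1} − x_{i+1}·y_i), indices taken mod 4.
V_1→V_2: (-1.5)(-1.5) − (-12)(1) = 14.25
V_2→V_3: (-12)(-6) − (6.5)(-1.5) = 81.75
V_3→V_4: (6.5)(6) − (9)(-6) = 93
V_4→V_1: (9)(1) − (-1.5)(6) = 18
Σ = 207
Area = |Σ|/2 = 103.5.

103.5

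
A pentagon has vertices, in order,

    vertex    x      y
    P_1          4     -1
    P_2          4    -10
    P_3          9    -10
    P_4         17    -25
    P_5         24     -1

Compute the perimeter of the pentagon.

76

|P_1P_2| = √((0)² + (-9)²) = √81 = 9
|P_2P_3| = √((5)² + (0)²) = √25 = 5
|P_3P_4| = √((8)² + (-15)²) = √289 = 17
|P_4P_5| = √((7)² + (24)²) = √625 = 25
|P_5P_1| = √((-20)² + (0)²) = √400 = 20
Perimeter = 9 + 5 + 17 + 25 + 20 = 76.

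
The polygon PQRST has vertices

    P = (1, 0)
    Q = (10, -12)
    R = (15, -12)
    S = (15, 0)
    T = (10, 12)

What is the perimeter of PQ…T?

|PQ| = √((9)² + (-12)²) = √225 = 15
|QR| = √((5)² + (0)²) = √25 = 5
|RS| = √((0)² + (12)²) = √144 = 12
|ST| = √((-5)² + (12)²) = √169 = 13
|TP| = √((-9)² + (-12)²) = √225 = 15
Perimeter = 15 + 5 + 12 + 13 + 15 = 60.

60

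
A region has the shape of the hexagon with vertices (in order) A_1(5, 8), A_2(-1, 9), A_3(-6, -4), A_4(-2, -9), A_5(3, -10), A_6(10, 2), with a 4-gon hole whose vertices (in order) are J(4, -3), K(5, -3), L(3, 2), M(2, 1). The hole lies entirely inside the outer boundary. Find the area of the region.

Outer boundary:
Apply Gauss's area formula: 2A = Σ (x_i·y_{i+1} − x_{i+1}·y_i), indices taken mod 6.
A_1→A_2: (5)(9) − (-1)(8) = 53
A_2→A_3: (-1)(-4) − (-6)(9) = 58
A_3→A_4: (-6)(-9) − (-2)(-4) = 46
A_4→A_5: (-2)(-10) − (3)(-9) = 47
A_5→A_6: (3)(2) − (10)(-10) = 106
A_6→A_1: (10)(8) − (5)(2) = 70
Σ = 380
Area = |Σ|/2 = 190.
Hole:
J→K: (4)(-3) − (5)(-3) = 3
K→L: (5)(2) − (3)(-3) = 19
L→M: (3)(1) − (2)(2) = -1
M→J: (2)(-3) − (4)(1) = -10
Σ = 11
Area = |Σ|/2 = 5.5.
Net area = 190 − 5.5 = 184.5.

184.5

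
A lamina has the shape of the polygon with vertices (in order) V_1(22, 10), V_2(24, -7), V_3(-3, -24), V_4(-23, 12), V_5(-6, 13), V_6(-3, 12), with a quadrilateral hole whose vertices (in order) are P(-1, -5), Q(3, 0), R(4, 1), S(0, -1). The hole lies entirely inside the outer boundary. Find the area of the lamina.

Outer boundary:
Apply the shoelace (surveyor's) formula: 2A = Σ (x_i·y_{i+1} − x_{i+1}·y_i), indices taken mod 6.
Σ = (-394) + (-597) + (-588) + (-227) + (-33) + (-294) = -2133
Area = |Σ|/2 = 1066.5.
Hole:
Apply the shoelace formula: 2A = Σ (x_i·y_{i+1} − x_{i+1}·y_i), indices taken mod 4.
P→Q: (-1)(0) − (3)(-5) = 15
Q→R: (3)(1) − (4)(0) = 3
R→S: (4)(-1) − (0)(1) = -4
S→P: (0)(-5) − (-1)(-1) = -1
Σ = 13
Area = |Σ|/2 = 6.5.
Net area = 1066.5 − 6.5 = 1060.

1060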